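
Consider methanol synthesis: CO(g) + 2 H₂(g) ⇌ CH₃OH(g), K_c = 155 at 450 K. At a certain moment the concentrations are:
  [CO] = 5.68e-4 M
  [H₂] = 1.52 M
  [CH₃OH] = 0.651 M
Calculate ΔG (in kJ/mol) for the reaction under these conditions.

ΔG = 4.35 kJ/mol

Q_c = [CH₃OH] / ([CO]·[H₂]²) = (0.651) / ((5.68e-4)·(1.52)²) = 496
ΔG = RT ln(Q_c/K_c) = (8.314 J mol⁻¹ K⁻¹)(450 K) × ln(496/155)
   = (3.741 kJ/mol)(1.163) = 4.35 kJ/mol
ΔG > 0, so the forward reaction is non-spontaneous (proceeds in reverse).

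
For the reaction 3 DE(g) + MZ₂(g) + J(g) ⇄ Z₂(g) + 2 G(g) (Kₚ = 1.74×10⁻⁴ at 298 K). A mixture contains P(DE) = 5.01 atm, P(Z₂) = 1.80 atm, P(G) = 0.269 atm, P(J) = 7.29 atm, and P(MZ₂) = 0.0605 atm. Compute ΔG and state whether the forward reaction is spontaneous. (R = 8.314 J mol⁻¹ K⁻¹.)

Qₚ = P(Z₂)·P(G)² / (P(DE)³·P(MZ₂)·P(J)) = (1.80)·(0.269)² / ((5.01)³·(0.0605)·(7.29)) = 0.00235
ΔG = RT ln(Qₚ/Kₚ) = (8.314 J mol⁻¹ K⁻¹)(298 K) × ln(0.00235/1.74×10⁻⁴)
   = (2.478 kJ/mol)(2.603) = 6.45 kJ/mol
ΔG > 0, so the forward reaction is non-spontaneous (proceeds in reverse).

ΔG = 6.45 kJ/mol; the forward reaction is non-spontaneous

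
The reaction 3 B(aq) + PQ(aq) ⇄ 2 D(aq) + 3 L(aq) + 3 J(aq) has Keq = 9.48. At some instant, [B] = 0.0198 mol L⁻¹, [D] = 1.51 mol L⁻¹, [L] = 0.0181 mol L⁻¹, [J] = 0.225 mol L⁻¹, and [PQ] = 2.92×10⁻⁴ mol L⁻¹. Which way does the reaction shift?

Q = [D]²·[L]³·[J]³ / ([B]³·[PQ]) = (1.51)²·(0.0181)³·(0.225)³ / ((0.0198)³·(2.92×10⁻⁴)) = 67.9
Q = 67.9 > Keq = 9.48, so the reverse reaction proceeds.

to the left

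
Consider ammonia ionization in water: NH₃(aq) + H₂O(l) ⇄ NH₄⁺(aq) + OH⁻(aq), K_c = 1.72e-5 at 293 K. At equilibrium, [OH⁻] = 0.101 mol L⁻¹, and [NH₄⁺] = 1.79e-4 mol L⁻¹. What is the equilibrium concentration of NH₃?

(H₂O is a pure liquid — omitted from K_c.)
At equilibrium, K_c = [NH₄⁺]·[OH⁻] / [NH₃] = 1.72e-5.
(1.79e-4)·(0.101) / ([NH₃]) = 1.72e-5
[NH₃] = 1.05 mol L⁻¹

[NH₃] = 1.05 mol L⁻¹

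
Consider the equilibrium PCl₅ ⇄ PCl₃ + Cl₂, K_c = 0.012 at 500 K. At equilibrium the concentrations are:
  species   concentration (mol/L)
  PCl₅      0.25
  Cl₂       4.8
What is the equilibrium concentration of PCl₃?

[PCl₃] = 6.2×10⁻⁴ mol/L

At equilibrium, K_c = [PCl₃]·[Cl₂] / [PCl₅] = 0.012.
([PCl₃])·(4.8) / (0.25) = 0.012
[PCl₃] = 6.25×10⁻⁴ = 6.2×10⁻⁴ mol/L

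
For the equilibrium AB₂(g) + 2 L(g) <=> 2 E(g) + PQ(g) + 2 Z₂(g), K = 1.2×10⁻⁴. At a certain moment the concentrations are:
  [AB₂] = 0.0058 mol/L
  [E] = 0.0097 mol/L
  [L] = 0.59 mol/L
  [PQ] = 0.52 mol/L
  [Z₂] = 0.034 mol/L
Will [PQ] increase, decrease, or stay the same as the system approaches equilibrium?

Q = [E]²·[PQ]·[Z₂]² / ([AB₂]·[L]²) = (0.0097)²·(0.52)·(0.034)² / ((0.0058)·(0.59)²) = 2.8×10⁻⁵
Q = 2.8×10⁻⁵ < K = 1.2×10⁻⁴: net forward reaction.
PQ is a product, so it increases.

increase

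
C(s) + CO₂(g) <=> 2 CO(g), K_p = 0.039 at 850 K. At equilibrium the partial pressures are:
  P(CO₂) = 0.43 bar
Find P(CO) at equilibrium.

P(CO) = 0.13 bar

(C is a pure solid — omitted from K_p.)
At equilibrium, K_p = P(CO)² / P(CO₂) = 0.039.
(P(CO))² / (0.43) = 0.039
P(CO)² = 0.0168 ⇒ P(CO) = 0.13 bar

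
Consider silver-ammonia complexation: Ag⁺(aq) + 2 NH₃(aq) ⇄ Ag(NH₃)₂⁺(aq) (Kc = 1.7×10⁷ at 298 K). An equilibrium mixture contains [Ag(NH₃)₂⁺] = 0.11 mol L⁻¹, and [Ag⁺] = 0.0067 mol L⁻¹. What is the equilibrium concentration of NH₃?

[NH₃] = 9.8×10⁻⁴ mol L⁻¹

At equilibrium, Kc = [Ag(NH₃)₂⁺] / ([Ag⁺]·[NH₃]²) = 1.7×10⁷.
(0.11) / ((0.0067)·([NH₃])²) = 1.7×10⁷
[NH₃]² = 9.66×10⁻⁷ ⇒ [NH₃] = 9.8×10⁻⁴ mol L⁻¹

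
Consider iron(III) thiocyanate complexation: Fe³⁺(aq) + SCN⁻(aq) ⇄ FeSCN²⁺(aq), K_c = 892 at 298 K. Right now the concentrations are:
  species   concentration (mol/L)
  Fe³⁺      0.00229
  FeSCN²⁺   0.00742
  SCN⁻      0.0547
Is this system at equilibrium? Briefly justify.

no; Q < K, reaction proceeds forward

Q_c = [FeSCN²⁺] / ([Fe³⁺]·[SCN⁻]) = (0.00742) / ((0.00229)·(0.0547)) = 59.2
Q_c = 59.2 < K_c = 892: net forward reaction.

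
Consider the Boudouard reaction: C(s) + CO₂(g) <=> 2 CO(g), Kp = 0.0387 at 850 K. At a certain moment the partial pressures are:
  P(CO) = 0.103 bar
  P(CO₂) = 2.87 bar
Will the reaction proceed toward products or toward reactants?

(C is a pure solid — omitted from Qp.)
Qp = P(CO)² / P(CO₂) = (0.103)² / (2.87) = 0.00370
Qp = 0.00370 < Kp = 0.0387, so the forward reaction proceeds.

toward products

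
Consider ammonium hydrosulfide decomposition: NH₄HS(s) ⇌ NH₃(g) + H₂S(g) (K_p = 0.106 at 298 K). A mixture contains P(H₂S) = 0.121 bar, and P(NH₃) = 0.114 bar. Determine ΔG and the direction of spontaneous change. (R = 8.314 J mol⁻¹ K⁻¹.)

ΔG = -5.05 kJ/mol; the forward reaction is spontaneous

(NH₄HS is a pure solid — omitted from Q_p.)
Q_p = P(NH₃)·P(H₂S) = (0.114)·(0.121) = 0.0138
ΔG = RT ln(Q_p/K_p) = (8.314 J mol⁻¹ K⁻¹)(298 K) × ln(0.0138/0.106)
   = (2.478 kJ/mol)(-2.039) = -5.05 kJ/mol
ΔG < 0, so the forward reaction is spontaneous (proceeds forward).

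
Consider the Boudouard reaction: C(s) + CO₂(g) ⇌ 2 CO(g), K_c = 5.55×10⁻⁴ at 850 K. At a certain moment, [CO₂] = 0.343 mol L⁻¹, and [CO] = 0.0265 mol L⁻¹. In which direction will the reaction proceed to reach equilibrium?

(C is a pure solid — omitted from Q_c.)
Q_c = [CO]² / [CO₂] = (0.0265)² / (0.343) = 0.00205
Q_c = 0.00205 > K_c = 5.55×10⁻⁴, so the reverse reaction proceeds.

in the reverse direction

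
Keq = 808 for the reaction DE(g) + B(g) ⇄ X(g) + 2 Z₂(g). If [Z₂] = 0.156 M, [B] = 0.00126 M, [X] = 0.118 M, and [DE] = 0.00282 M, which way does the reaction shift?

at equilibrium

Q = [X]·[Z₂]² / ([DE]·[B]) = (0.118)·(0.156)² / ((0.00282)·(0.00126)) = 808
Q = 808 = Keq, so the system is already at equilibrium.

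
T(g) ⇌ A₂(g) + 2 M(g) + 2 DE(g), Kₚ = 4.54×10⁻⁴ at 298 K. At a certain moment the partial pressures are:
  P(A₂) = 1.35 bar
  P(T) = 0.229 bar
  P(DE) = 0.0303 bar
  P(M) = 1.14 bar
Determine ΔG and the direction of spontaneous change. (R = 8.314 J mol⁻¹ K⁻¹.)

Qₚ = P(A₂)·P(M)²·P(DE)² / P(T) = (1.35)·(1.14)²·(0.0303)² / (0.229) = 0.00703
ΔG = RT ln(Qₚ/Kₚ) = (8.314 J mol⁻¹ K⁻¹)(298 K) × ln(0.00703/4.54×10⁻⁴)
   = (2.478 kJ/mol)(2.740) = 6.79 kJ/mol
ΔG > 0, so the forward reaction is non-spontaneous (proceeds in reverse).

ΔG = 6.79 kJ/mol; the forward reaction is non-spontaneous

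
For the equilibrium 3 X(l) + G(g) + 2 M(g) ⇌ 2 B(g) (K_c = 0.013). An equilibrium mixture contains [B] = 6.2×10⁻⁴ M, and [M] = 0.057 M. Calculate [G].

[G] = 0.0091 M

(X is a pure liquid — omitted from K_c.)
At equilibrium, K_c = [B]² / ([G]·[M]²) = 0.013.
(6.2×10⁻⁴)² / (([G])·(0.057)²) = 0.013
[G] = 0.00910 = 0.0091 M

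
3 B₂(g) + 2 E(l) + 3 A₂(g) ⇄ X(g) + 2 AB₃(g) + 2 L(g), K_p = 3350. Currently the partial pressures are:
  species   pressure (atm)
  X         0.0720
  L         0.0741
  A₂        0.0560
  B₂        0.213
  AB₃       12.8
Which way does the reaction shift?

(E is a pure liquid — omitted from Q_p.)
Q_p = P(X)·P(AB₃)²·P(L)² / (P(B₂)³·P(A₂)³) = (0.0720)·(12.8)²·(0.0741)² / ((0.213)³·(0.0560)³) = 38200
Q_p = 38200 > K_p = 3350, so the reverse reaction proceeds.

toward reactants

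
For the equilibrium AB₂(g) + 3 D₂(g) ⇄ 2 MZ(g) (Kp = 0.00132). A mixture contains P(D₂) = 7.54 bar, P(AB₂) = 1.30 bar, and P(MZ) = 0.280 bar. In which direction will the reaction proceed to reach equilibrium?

in the forward direction

Qp = P(MZ)² / (P(AB₂)·P(D₂)³) = (0.280)² / ((1.30)·(7.54)³) = 1.41×10⁻⁴
Qp = 1.41×10⁻⁴ < Kp = 0.00132, so the forward reaction proceeds.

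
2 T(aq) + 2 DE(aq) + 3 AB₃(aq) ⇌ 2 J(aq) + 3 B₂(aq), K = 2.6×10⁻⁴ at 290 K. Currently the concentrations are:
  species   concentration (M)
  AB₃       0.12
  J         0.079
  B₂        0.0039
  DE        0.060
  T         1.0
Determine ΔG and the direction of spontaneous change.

ΔG = -3.56 kJ/mol; the forward reaction is spontaneous

Q = [J]²·[B₂]³ / ([T]²·[DE]²·[AB₃]³) = (0.079)²·(0.0039)³ / ((1.0)²·(0.060)²·(0.12)³) = 5.95×10⁻⁵
ΔG = RT ln(Q/K) = (8.314 J mol⁻¹ K⁻¹)(290 K) × ln(5.95×10⁻⁵/2.6×10⁻⁴)
   = (2.411 kJ/mol)(-1.475) = -3.56 kJ/mol
ΔG < 0, so the forward reaction is spontaneous (proceeds forward).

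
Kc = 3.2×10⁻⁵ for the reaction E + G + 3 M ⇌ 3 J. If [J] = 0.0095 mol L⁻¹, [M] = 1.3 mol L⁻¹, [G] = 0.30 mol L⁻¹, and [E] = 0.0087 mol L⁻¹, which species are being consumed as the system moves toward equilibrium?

Qc = [J]³ / ([E]·[G]·[M]³) = (0.0095)³ / ((0.0087)·(0.30)·(1.3)³) = 1.5×10⁻⁴
Qc = 1.5×10⁻⁴ > Kc = 3.2×10⁻⁵: net reverse reaction.

J (products)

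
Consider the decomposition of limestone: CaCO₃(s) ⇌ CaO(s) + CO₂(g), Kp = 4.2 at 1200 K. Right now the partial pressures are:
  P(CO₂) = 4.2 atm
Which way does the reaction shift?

(CaCO₃, CaO are pure solids — omitted from Qp.)
Qp = P(CO₂) = 4.2
Qp = 4.2 = Kp, so the system is already at equilibrium.

at equilibrium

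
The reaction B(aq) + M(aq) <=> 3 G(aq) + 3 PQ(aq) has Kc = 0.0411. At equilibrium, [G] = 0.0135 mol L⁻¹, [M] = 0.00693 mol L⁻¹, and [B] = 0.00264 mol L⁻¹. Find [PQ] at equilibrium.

[PQ] = 0.674 mol L⁻¹

At equilibrium, Kc = [G]³·[PQ]³ / ([B]·[M]) = 0.0411.
(0.0135)³·([PQ])³ / ((0.00264)·(0.00693)) = 0.0411
[PQ]³ = 0.306 ⇒ [PQ] = 0.674 mol L⁻¹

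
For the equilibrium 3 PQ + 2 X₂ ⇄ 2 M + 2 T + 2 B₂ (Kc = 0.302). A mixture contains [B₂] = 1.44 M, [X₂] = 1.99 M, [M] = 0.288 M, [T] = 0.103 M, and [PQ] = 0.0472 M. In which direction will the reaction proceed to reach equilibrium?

Qc = [M]²·[T]²·[B₂]² / ([PQ]³·[X₂]²) = (0.288)²·(0.103)²·(1.44)² / ((0.0472)³·(1.99)²) = 4.38
Qc = 4.38 > Kc = 0.302, so the reverse reaction proceeds.

to the left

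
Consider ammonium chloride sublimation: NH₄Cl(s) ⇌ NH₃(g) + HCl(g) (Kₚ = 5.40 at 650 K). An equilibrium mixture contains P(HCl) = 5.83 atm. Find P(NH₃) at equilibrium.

(NH₄Cl is a pure solid — omitted from Kₚ.)
At equilibrium, Kₚ = P(NH₃)·P(HCl) = 5.40.
(P(NH₃))·(5.83) = 5.40
P(NH₃) = 0.926 atm

P(NH₃) = 0.926 atm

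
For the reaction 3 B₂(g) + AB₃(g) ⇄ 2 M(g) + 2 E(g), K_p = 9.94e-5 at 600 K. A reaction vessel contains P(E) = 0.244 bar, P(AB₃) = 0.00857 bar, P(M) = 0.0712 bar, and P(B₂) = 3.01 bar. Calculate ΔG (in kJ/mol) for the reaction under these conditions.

ΔG = 12.8 kJ/mol

Q_p = P(M)²·P(E)² / (P(B₂)³·P(AB₃)) = (0.0712)²·(0.244)² / ((3.01)³·(0.00857)) = 0.00129
ΔG = RT ln(Q_p/K_p) = (8.314 J mol⁻¹ K⁻¹)(600 K) × ln(0.00129/9.94e-5)
   = (4.988 kJ/mol)(2.563) = 12.8 kJ/mol
ΔG > 0, so the forward reaction is non-spontaneous (proceeds in reverse).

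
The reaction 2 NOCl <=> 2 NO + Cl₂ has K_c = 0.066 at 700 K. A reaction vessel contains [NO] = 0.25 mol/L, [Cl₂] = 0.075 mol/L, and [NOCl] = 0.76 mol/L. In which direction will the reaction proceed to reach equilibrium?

Q_c = [NO]²·[Cl₂] / [NOCl]² = (0.25)²·(0.075) / (0.76)² = 0.0081
Q_c = 0.0081 < K_c = 0.066, so the forward reaction proceeds.

forward (toward products)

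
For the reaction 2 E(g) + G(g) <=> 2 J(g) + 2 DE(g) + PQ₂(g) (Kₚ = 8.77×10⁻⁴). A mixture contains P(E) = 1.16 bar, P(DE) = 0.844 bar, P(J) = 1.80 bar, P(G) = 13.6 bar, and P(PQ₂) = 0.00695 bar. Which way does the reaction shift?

Qₚ = P(J)²·P(DE)²·P(PQ₂) / (P(E)²·P(G)) = (1.80)²·(0.844)²·(0.00695) / ((1.16)²·(13.6)) = 8.77×10⁻⁴
Qₚ = 8.77×10⁻⁴ = Kₚ, so the system is already at equilibrium.

at equilibrium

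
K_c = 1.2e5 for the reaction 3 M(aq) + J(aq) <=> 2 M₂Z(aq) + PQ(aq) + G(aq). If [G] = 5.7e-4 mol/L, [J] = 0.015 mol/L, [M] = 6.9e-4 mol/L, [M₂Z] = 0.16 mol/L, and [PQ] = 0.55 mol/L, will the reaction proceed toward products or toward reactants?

reverse (toward reactants)

Q_c = [M₂Z]²·[PQ]·[G] / ([M]³·[J]) = (0.16)²·(0.55)·(5.7e-4) / ((6.9e-4)³·(0.015)) = 1.6e6
Q_c = 1.6e6 > K_c = 1.2e5, so the reverse reaction proceeds.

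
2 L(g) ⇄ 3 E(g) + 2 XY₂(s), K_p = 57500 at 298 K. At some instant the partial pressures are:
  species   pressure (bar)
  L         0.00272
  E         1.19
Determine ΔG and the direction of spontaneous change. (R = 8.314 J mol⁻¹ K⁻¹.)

ΔG = 3.41 kJ/mol; the forward reaction is non-spontaneous

(XY₂ is a pure solid — omitted from Q_p.)
Q_p = P(E)³ / P(L)² = (1.19)³ / (0.00272)² = 2.28×10⁵
ΔG = RT ln(Q_p/K_p) = (8.314 J mol⁻¹ K⁻¹)(298 K) × ln(2.28×10⁵/57500)
   = (2.478 kJ/mol)(1.378) = 3.41 kJ/mol
ΔG > 0, so the forward reaction is non-spontaneous (proceeds in reverse).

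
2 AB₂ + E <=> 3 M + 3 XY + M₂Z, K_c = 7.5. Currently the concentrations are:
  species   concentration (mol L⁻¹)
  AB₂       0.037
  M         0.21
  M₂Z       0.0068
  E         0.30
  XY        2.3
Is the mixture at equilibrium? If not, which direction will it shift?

Q_c = [M]³·[XY]³·[M₂Z] / ([AB₂]²·[E]) = (0.21)³·(2.3)³·(0.0068) / ((0.037)²·(0.30)) = 1.9
Q_c = 1.9 < K_c = 7.5: net forward reaction.

no; Q < K, reaction proceeds forward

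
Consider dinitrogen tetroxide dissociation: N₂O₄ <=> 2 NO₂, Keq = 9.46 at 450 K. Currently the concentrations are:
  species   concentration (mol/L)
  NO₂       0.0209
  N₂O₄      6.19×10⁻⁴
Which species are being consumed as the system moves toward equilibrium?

Q = [NO₂]² / [N₂O₄] = (0.0209)² / (6.19×10⁻⁴) = 0.706
Q = 0.706 < Keq = 9.46: net forward reaction.

N₂O₄ (reactants)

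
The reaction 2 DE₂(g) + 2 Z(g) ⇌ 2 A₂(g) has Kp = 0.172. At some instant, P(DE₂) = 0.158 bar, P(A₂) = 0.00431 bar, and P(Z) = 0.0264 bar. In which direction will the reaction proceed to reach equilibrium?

Qp = P(A₂)² / (P(DE₂)²·P(Z)²) = (0.00431)² / ((0.158)²·(0.0264)²) = 1.07
Qp = 1.07 > Kp = 0.172, so the reverse reaction proceeds.

in the reverse direction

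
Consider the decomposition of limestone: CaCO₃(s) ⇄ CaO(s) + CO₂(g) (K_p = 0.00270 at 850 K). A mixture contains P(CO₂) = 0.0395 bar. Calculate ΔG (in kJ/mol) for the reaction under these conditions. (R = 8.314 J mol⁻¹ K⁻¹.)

ΔG = 19.0 kJ/mol

(CaCO₃, CaO are pure solids — omitted from Q_p.)
Q_p = P(CO₂) = 0.0395
ΔG = RT ln(Q_p/K_p) = (8.314 J mol⁻¹ K⁻¹)(850 K) × ln(0.0395/0.00270)
   = (7.067 kJ/mol)(2.683) = 19.0 kJ/mol
ΔG > 0, so the forward reaction is non-spontaneous (proceeds in reverse).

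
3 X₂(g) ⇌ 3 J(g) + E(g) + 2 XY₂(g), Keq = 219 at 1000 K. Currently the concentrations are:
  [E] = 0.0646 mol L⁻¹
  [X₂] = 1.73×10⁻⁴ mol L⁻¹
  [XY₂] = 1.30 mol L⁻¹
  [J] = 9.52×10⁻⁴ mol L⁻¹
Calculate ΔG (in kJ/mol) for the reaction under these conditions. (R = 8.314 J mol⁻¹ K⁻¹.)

Q = [J]³·[E]·[XY₂]² / [X₂]³ = (9.52×10⁻⁴)³·(0.0646)·(1.30)² / (1.73×10⁻⁴)³ = 18.2
ΔG = RT ln(Q/Keq) = (8.314 J mol⁻¹ K⁻¹)(1000 K) × ln(18.2/219)
   = (8.314 kJ/mol)(-2.488) = -20.7 kJ/mol
ΔG < 0, so the forward reaction is spontaneous (proceeds forward).

ΔG = -20.7 kJ/mol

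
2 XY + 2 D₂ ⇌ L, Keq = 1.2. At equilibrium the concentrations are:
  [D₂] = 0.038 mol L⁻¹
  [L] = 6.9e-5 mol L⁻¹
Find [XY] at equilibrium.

[XY] = 0.20 mol L⁻¹

At equilibrium, Keq = [L] / ([XY]²·[D₂]²) = 1.2.
(6.9e-5) / (([XY])²·(0.038)²) = 1.2
[XY]² = 0.0398 ⇒ [XY] = 0.20 mol L⁻¹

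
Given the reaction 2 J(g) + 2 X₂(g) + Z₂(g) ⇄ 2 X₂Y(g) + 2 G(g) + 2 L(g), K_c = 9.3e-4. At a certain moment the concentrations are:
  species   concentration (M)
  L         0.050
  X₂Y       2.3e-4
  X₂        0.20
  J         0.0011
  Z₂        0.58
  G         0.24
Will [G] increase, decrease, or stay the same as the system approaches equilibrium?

increase

Q_c = [X₂Y]²·[G]²·[L]² / ([J]²·[X₂]²·[Z₂]) = (2.3e-4)²·(0.24)²·(0.050)² / ((0.0011)²·(0.20)²·(0.58)) = 2.7e-4
Q_c = 2.7e-4 < K_c = 9.3e-4: net forward reaction.
G is a product, so it increases.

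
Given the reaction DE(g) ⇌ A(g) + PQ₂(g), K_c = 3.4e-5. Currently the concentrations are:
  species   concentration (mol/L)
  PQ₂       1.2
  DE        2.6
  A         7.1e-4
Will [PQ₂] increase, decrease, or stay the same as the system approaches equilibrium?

decrease

Q_c = [A]·[PQ₂] / [DE] = (7.1e-4)·(1.2) / (2.6) = 3.3e-4
Q_c = 3.3e-4 > K_c = 3.4e-5: net reverse reaction.
PQ₂ is a product, so it decreases.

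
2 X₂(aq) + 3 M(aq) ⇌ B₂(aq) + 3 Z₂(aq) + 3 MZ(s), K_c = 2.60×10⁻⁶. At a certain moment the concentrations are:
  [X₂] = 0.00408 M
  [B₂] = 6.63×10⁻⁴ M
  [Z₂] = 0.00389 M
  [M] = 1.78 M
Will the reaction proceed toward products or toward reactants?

in the forward direction

(MZ is a pure solid — omitted from Q_c.)
Q_c = [B₂]·[Z₂]³ / ([X₂]²·[M]³) = (6.63×10⁻⁴)·(0.00389)³ / ((0.00408)²·(1.78)³) = 4.16×10⁻⁷
Q_c = 4.16×10⁻⁷ < K_c = 2.60×10⁻⁶, so the forward reaction proceeds.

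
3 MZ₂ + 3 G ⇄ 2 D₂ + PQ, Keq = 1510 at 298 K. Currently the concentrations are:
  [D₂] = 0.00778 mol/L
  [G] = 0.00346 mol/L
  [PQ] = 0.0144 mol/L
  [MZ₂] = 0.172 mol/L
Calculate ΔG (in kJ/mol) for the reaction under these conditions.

Q = [D₂]²·[PQ] / ([MZ₂]³·[G]³) = (0.00778)²·(0.0144) / ((0.172)³·(0.00346)³) = 4140
ΔG = RT ln(Q/Keq) = (8.314 J mol⁻¹ K⁻¹)(298 K) × ln(4140/1510)
   = (2.478 kJ/mol)(1.009) = 2.50 kJ/mol
ΔG > 0, so the forward reaction is non-spontaneous (proceeds in reverse).

ΔG = 2.50 kJ/mol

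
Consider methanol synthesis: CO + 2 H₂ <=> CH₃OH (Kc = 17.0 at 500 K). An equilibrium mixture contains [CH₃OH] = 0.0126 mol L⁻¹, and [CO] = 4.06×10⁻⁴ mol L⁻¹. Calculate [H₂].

[H₂] = 1.35 mol L⁻¹

At equilibrium, Kc = [CH₃OH] / ([CO]·[H₂]²) = 17.0.
(0.0126) / ((4.06×10⁻⁴)·([H₂])²) = 17.0
[H₂]² = 1.83 ⇒ [H₂] = 1.35 mol L⁻¹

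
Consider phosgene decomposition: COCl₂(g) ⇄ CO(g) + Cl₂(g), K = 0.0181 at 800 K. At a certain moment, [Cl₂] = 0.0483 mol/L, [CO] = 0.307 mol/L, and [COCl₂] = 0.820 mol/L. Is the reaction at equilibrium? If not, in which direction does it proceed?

at equilibrium

Q = [CO]·[Cl₂] / [COCl₂] = (0.307)·(0.0483) / (0.820) = 0.0181
Q = 0.0181 = K, so the system is already at equilibrium.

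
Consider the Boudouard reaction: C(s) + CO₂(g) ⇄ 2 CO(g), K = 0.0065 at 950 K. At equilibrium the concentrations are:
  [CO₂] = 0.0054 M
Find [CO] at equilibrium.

[CO] = 0.0059 M

(C is a pure solid — omitted from K.)
At equilibrium, K = [CO]² / [CO₂] = 0.0065.
([CO])² / (0.0054) = 0.0065
[CO]² = 3.51×10⁻⁵ ⇒ [CO] = 0.0059 M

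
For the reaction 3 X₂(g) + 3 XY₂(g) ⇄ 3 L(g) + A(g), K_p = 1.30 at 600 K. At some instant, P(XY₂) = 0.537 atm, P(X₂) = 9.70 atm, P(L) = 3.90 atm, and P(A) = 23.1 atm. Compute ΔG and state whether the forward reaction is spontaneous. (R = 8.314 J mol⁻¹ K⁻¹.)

ΔG = 10.0 kJ/mol; the forward reaction is non-spontaneous

Q_p = P(L)³·P(A) / (P(X₂)³·P(XY₂)³) = (3.90)³·(23.1) / ((9.70)³·(0.537)³) = 9.70
ΔG = RT ln(Q_p/K_p) = (8.314 J mol⁻¹ K⁻¹)(600 K) × ln(9.70/1.30)
   = (4.988 kJ/mol)(2.010) = 10.0 kJ/mol
ΔG > 0, so the forward reaction is non-spontaneous (proceeds in reverse).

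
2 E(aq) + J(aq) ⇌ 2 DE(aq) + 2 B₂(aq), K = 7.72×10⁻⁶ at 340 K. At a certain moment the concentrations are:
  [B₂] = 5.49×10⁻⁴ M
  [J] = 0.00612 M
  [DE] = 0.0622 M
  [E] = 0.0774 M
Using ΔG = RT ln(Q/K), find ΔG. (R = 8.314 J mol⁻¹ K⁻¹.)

Q = [DE]²·[B₂]² / ([E]²·[J]) = (0.0622)²·(5.49×10⁻⁴)² / ((0.0774)²·(0.00612)) = 3.18×10⁻⁵
ΔG = RT ln(Q/K) = (8.314 J mol⁻¹ K⁻¹)(340 K) × ln(3.18×10⁻⁵/7.72×10⁻⁶)
   = (2.827 kJ/mol)(1.416) = 4.00 kJ/mol
ΔG > 0, so the forward reaction is non-spontaneous (proceeds in reverse).

ΔG = 4.00 kJ/mol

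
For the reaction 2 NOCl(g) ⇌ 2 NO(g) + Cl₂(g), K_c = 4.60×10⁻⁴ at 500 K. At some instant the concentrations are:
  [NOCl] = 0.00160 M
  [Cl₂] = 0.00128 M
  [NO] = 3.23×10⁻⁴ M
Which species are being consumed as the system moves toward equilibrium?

Q_c = [NO]²·[Cl₂] / [NOCl]² = (3.23×10⁻⁴)²·(0.00128) / (0.00160)² = 5.22×10⁻⁵
Q_c = 5.22×10⁻⁵ < K_c = 4.60×10⁻⁴: net forward reaction.

NOCl (reactants)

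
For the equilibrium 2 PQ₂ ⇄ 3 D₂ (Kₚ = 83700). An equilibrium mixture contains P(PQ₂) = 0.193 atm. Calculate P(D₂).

At equilibrium, Kₚ = P(D₂)³ / P(PQ₂)² = 83700.
(P(D₂))³ / (0.193)² = 83700
P(D₂)³ = 3120 ⇒ P(D₂) = 14.6 atm

P(D₂) = 14.6 atm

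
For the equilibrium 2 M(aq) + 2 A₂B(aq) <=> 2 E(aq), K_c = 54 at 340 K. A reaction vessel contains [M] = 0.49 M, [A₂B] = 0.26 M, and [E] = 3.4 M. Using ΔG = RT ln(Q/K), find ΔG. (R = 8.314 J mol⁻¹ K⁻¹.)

Q_c = [E]² / ([M]²·[A₂B]²) = (3.4)² / ((0.49)²·(0.26)²) = 712
ΔG = RT ln(Q_c/K_c) = (8.314 J mol⁻¹ K⁻¹)(340 K) × ln(712/54)
   = (2.827 kJ/mol)(2.579) = 7.29 kJ/mol
ΔG > 0, so the forward reaction is non-spontaneous (proceeds in reverse).

ΔG = 7.29 kJ/mol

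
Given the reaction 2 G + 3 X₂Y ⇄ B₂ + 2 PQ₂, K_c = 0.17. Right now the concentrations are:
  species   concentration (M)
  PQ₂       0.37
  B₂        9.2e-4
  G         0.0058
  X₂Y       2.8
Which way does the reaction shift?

no net change (already at equilibrium)

Q_c = [B₂]·[PQ₂]² / ([G]²·[X₂Y]³) = (9.2e-4)·(0.37)² / ((0.0058)²·(2.8)³) = 0.17
Q_c = 0.17 = K_c, so the system is already at equilibrium.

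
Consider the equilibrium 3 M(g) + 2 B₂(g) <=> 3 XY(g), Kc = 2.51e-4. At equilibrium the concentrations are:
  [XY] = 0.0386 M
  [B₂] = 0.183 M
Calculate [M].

[M] = 1.90 M

At equilibrium, Kc = [XY]³ / ([M]³·[B₂]²) = 2.51e-4.
(0.0386)³ / (([M])³·(0.183)²) = 2.51e-4
[M]³ = 6.84 ⇒ [M] = 1.90 M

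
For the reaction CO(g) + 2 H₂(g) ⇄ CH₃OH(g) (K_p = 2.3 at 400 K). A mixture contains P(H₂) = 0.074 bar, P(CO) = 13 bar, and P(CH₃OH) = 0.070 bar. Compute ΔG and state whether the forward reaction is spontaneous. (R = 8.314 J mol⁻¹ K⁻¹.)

ΔG = -2.83 kJ/mol; the forward reaction is spontaneous

Q_p = P(CH₃OH) / (P(CO)·P(H₂)²) = (0.070) / ((13)·(0.074)²) = 0.983
ΔG = RT ln(Q_p/K_p) = (8.314 J mol⁻¹ K⁻¹)(400 K) × ln(0.983/2.3)
   = (3.326 kJ/mol)(-0.8501) = -2.83 kJ/mol
ΔG < 0, so the forward reaction is spontaneous (proceeds forward).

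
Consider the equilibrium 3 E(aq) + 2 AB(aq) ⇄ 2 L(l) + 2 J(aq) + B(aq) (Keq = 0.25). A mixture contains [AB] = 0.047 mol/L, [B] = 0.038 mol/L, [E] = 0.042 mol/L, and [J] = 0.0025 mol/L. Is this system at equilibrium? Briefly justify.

no; Q > K, reaction proceeds in reverse

(L is a pure liquid — omitted from Q.)
Q = [J]²·[B] / ([E]³·[AB]²) = (0.0025)²·(0.038) / ((0.042)³·(0.047)²) = 1.5
Q = 1.5 > Keq = 0.25: net reverse reaction.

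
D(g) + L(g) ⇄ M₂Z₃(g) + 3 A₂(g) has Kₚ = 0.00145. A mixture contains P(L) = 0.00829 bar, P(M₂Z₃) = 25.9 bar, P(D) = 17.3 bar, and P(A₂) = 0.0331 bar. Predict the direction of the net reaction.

to the left

Qₚ = P(M₂Z₃)·P(A₂)³ / (P(D)·P(L)) = (25.9)·(0.0331)³ / ((17.3)·(0.00829)) = 0.00655
Qₚ = 0.00655 > Kₚ = 0.00145, so the reverse reaction proceeds.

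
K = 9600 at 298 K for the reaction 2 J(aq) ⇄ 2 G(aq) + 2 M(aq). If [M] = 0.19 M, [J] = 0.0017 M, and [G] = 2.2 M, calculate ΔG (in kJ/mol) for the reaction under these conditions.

Q = [G]²·[M]² / [J]² = (2.2)²·(0.19)² / (0.0017)² = 60500
ΔG = RT ln(Q/K) = (8.314 J mol⁻¹ K⁻¹)(298 K) × ln(60500/9600)
   = (2.478 kJ/mol)(1.841) = 4.56 kJ/mol
ΔG > 0, so the forward reaction is non-spontaneous (proceeds in reverse).

ΔG = 4.56 kJ/mol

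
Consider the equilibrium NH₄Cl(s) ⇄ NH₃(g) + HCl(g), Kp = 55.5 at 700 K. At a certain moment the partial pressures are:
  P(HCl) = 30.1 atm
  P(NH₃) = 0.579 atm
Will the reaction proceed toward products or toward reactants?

(NH₄Cl is a pure solid — omitted from Qp.)
Qp = P(NH₃)·P(HCl) = (0.579)·(30.1) = 17.4
Qp = 17.4 < Kp = 55.5, so the forward reaction proceeds.

forward (toward products)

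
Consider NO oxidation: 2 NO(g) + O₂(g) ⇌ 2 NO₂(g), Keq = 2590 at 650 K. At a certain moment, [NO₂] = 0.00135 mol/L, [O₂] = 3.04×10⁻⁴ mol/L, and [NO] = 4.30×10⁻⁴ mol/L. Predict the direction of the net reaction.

in the reverse direction

Q = [NO₂]² / ([NO]²·[O₂]) = (0.00135)² / ((4.30×10⁻⁴)²·(3.04×10⁻⁴)) = 32400
Q = 32400 > Keq = 2590, so the reverse reaction proceeds.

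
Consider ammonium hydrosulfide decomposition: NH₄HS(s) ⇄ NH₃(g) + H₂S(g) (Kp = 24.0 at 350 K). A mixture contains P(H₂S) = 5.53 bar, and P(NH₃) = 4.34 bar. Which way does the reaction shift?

neither direction; the system is at equilibrium

(NH₄HS is a pure solid — omitted from Qp.)
Qp = P(NH₃)·P(H₂S) = (4.34)·(5.53) = 24.0
Qp = 24.0 = Kp, so the system is already at equilibrium.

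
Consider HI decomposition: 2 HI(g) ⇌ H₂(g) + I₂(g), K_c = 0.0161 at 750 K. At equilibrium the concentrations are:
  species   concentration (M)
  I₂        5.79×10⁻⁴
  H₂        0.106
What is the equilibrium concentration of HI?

At equilibrium, K_c = [H₂]·[I₂] / [HI]² = 0.0161.
(0.106)·(5.79×10⁻⁴) / ([HI])² = 0.0161
[HI]² = 0.00381 ⇒ [HI] = 0.0617 M

[HI] = 0.0617 M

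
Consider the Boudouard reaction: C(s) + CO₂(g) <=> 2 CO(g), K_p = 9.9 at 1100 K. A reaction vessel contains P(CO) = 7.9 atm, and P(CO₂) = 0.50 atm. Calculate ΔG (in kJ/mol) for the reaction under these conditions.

ΔG = 23.2 kJ/mol

(C is a pure solid — omitted from Q_p.)
Q_p = P(CO)² / P(CO₂) = (7.9)² / (0.50) = 125
ΔG = RT ln(Q_p/K_p) = (8.314 J mol⁻¹ K⁻¹)(1100 K) × ln(125/9.9)
   = (9.145 kJ/mol)(2.536) = 23.2 kJ/mol
ΔG > 0, so the forward reaction is non-spontaneous (proceeds in reverse).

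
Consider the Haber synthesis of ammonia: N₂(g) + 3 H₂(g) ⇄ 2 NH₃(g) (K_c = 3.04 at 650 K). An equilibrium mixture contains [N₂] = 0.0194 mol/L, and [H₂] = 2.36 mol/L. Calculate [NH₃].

[NH₃] = 0.880 mol/L

At equilibrium, K_c = [NH₃]² / ([N₂]·[H₂]³) = 3.04.
([NH₃])² / ((0.0194)·(2.36)³) = 3.04
[NH₃]² = 0.775 ⇒ [NH₃] = 0.880 mol/L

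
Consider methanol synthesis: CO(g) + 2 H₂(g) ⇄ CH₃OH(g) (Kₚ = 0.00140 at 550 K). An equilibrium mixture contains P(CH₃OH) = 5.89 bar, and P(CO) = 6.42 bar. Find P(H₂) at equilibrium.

At equilibrium, Kₚ = P(CH₃OH) / (P(CO)·P(H₂)²) = 0.00140.
(5.89) / ((6.42)·(P(H₂))²) = 0.00140
P(H₂)² = 655 ⇒ P(H₂) = 25.6 bar

P(H₂) = 25.6 bar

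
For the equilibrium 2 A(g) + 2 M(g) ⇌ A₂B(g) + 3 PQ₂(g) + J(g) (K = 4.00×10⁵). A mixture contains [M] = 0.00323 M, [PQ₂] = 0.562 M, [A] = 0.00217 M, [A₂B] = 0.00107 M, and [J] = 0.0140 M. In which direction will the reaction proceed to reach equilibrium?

Q = [A₂B]·[PQ₂]³·[J] / ([A]²·[M]²) = (0.00107)·(0.562)³·(0.0140) / ((0.00217)²·(0.00323)²) = 54100
Q = 54100 < K = 4.00×10⁵, so the forward reaction proceeds.

toward products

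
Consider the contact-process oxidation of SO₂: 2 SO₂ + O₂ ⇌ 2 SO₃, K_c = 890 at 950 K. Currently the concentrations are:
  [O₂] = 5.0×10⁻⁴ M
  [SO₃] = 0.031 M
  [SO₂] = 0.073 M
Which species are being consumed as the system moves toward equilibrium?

SO₂, O₂ (reactants)

Q_c = [SO₃]² / ([SO₂]²·[O₂]) = (0.031)² / ((0.073)²·(5.0×10⁻⁴)) = 360
Q_c = 360 < K_c = 890: net forward reaction.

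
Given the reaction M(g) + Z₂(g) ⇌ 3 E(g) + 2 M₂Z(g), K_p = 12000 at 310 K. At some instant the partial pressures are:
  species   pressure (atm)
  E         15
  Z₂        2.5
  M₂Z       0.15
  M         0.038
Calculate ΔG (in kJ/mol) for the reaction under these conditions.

Q_p = P(E)³·P(M₂Z)² / (P(M)·P(Z₂)) = (15)³·(0.15)² / ((0.038)·(2.5)) = 799
ΔG = RT ln(Q_p/K_p) = (8.314 J mol⁻¹ K⁻¹)(310 K) × ln(799/12000)
   = (2.577 kJ/mol)(-2.709) = -6.98 kJ/mol
ΔG < 0, so the forward reaction is spontaneous (proceeds forward).

ΔG = -6.98 kJ/mol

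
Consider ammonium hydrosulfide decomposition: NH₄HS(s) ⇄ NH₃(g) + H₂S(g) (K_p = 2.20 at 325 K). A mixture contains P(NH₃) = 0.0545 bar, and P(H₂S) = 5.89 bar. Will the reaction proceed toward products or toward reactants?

(NH₄HS is a pure solid — omitted from Q_p.)
Q_p = P(NH₃)·P(H₂S) = (0.0545)·(5.89) = 0.321
Q_p = 0.321 < K_p = 2.20, so the forward reaction proceeds.

forward (toward products)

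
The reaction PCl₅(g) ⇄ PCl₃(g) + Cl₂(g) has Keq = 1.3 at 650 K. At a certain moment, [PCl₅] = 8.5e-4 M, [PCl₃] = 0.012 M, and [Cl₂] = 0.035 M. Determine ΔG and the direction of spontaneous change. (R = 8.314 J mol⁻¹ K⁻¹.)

Q = [PCl₃]·[Cl₂] / [PCl₅] = (0.012)·(0.035) / (8.5e-4) = 0.494
ΔG = RT ln(Q/Keq) = (8.314 J mol⁻¹ K⁻¹)(650 K) × ln(0.494/1.3)
   = (5.404 kJ/mol)(-0.9676) = -5.23 kJ/mol
ΔG < 0, so the forward reaction is spontaneous (proceeds forward).

ΔG = -5.23 kJ/mol; the forward reaction is spontaneous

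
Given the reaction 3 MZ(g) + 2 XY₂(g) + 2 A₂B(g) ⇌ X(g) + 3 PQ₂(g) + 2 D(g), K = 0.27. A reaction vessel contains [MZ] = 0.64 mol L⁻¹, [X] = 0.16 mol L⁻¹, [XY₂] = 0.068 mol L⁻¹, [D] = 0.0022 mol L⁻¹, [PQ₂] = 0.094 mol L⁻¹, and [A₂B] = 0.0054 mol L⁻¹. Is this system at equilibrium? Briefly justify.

no; Q < K, reaction proceeds forward

Q = [X]·[PQ₂]³·[D]² / ([MZ]³·[XY₂]²·[A₂B]²) = (0.16)·(0.094)³·(0.0022)² / ((0.64)³·(0.068)²·(0.0054)²) = 0.018
Q = 0.018 < K = 0.27: net forward reaction.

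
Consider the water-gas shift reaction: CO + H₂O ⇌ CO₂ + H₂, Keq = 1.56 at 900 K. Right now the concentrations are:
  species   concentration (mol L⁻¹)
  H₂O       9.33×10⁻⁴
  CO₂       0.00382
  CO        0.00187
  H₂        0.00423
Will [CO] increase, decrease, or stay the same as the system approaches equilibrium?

increase

Q = [CO₂]·[H₂] / ([CO]·[H₂O]) = (0.00382)·(0.00423) / ((0.00187)·(9.33×10⁻⁴)) = 9.26
Q = 9.26 > Keq = 1.56: net reverse reaction.
CO is a reactant, so it increases.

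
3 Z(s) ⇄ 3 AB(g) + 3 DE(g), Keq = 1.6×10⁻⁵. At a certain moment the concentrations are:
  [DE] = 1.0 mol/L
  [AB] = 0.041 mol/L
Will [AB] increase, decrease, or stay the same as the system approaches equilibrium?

(Z is a pure solid — omitted from Q.)
Q = [AB]³·[DE]³ = (0.041)³·(1.0)³ = 6.9×10⁻⁵
Q = 6.9×10⁻⁵ > Keq = 1.6×10⁻⁵: net reverse reaction.
AB is a product, so it decreases.

decrease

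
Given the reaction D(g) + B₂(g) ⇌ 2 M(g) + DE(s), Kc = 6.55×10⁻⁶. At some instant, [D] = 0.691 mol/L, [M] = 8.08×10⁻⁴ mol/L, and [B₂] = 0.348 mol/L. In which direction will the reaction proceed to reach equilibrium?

forward (toward products)

(DE is a pure solid — omitted from Qc.)
Qc = [M]² / ([D]·[B₂]) = (8.08×10⁻⁴)² / ((0.691)·(0.348)) = 2.71×10⁻⁶
Qc = 2.71×10⁻⁶ < Kc = 6.55×10⁻⁶, so the forward reaction proceeds.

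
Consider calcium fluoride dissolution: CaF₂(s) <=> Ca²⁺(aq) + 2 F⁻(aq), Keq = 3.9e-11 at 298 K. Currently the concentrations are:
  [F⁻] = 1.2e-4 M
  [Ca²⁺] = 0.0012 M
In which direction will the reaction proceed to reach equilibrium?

(CaF₂ is a pure solid — omitted from Q.)
Q = [Ca²⁺]·[F⁻]² = (0.0012)·(1.2e-4)² = 1.7e-11
Q = 1.7e-11 < Keq = 3.9e-11, so the forward reaction proceeds.

toward products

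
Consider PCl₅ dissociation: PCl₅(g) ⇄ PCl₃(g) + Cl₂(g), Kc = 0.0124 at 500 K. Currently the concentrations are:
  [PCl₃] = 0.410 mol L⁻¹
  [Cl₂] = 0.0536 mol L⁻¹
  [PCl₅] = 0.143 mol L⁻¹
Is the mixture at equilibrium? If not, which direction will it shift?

Qc = [PCl₃]·[Cl₂] / [PCl₅] = (0.410)·(0.0536) / (0.143) = 0.154
Qc = 0.154 > Kc = 0.0124: net reverse reaction.

no; Q > K, reaction proceeds in reverse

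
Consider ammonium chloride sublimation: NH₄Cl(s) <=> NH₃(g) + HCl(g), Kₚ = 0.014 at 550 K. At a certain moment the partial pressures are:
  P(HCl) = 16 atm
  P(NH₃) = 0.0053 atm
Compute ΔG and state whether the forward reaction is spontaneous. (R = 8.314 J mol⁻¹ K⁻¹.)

(NH₄Cl is a pure solid — omitted from Qₚ.)
Qₚ = P(NH₃)·P(HCl) = (0.0053)·(16) = 0.0848
ΔG = RT ln(Qₚ/Kₚ) = (8.314 J mol⁻¹ K⁻¹)(550 K) × ln(0.0848/0.014)
   = (4.573 kJ/mol)(1.801) = 8.24 kJ/mol
ΔG > 0, so the forward reaction is non-spontaneous (proceeds in reverse).

ΔG = 8.24 kJ/mol; the forward reaction is non-spontaneous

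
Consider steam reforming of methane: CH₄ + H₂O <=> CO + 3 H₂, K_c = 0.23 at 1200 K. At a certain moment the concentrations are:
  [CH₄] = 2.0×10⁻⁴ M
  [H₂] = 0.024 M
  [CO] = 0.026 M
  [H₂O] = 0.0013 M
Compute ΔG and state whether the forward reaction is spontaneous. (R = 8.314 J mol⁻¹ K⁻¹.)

Q_c = [CO]·[H₂]³ / ([CH₄]·[H₂O]) = (0.026)·(0.024)³ / ((2.0×10⁻⁴)·(0.0013)) = 1.38
ΔG = RT ln(Q_c/K_c) = (8.314 J mol⁻¹ K⁻¹)(1200 K) × ln(1.38/0.23)
   = (9.977 kJ/mol)(1.792) = 17.9 kJ/mol
ΔG > 0, so the forward reaction is non-spontaneous (proceeds in reverse).

ΔG = 17.9 kJ/mol; the forward reaction is non-spontaneous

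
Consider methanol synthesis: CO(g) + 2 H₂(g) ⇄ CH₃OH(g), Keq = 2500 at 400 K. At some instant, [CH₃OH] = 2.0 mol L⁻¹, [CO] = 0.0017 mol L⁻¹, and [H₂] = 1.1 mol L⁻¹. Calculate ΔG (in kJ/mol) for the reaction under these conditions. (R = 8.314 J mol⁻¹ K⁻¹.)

ΔG = -3.14 kJ/mol

Q = [CH₃OH] / ([CO]·[H₂]²) = (2.0) / ((0.0017)·(1.1)²) = 972
ΔG = RT ln(Q/Keq) = (8.314 J mol⁻¹ K⁻¹)(400 K) × ln(972/2500)
   = (3.326 kJ/mol)(-0.9447) = -3.14 kJ/mol
ΔG < 0, so the forward reaction is spontaneous (proceeds forward).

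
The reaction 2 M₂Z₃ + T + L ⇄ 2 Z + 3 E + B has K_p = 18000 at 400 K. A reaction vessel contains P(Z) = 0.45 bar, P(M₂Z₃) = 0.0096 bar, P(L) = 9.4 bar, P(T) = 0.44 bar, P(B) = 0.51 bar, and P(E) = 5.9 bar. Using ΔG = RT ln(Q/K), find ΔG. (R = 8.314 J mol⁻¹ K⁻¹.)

Q_p = P(Z)²·P(E)³·P(B) / (P(M₂Z₃)²·P(T)·P(L)) = (0.45)²·(5.9)³·(0.51) / ((0.0096)²·(0.44)·(9.4)) = 55600
ΔG = RT ln(Q_p/K_p) = (8.314 J mol⁻¹ K⁻¹)(400 K) × ln(55600/18000)
   = (3.326 kJ/mol)(1.128) = 3.75 kJ/mol
ΔG > 0, so the forward reaction is non-spontaneous (proceeds in reverse).

ΔG = 3.75 kJ/mol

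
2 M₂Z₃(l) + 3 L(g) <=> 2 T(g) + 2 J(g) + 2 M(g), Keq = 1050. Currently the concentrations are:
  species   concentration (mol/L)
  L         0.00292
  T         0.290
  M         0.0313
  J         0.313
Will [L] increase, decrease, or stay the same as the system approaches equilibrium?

(M₂Z₃ is a pure liquid — omitted from Q.)
Q = [T]²·[J]²·[M]² / [L]³ = (0.290)²·(0.313)²·(0.0313)² / (0.00292)³ = 324
Q = 324 < Keq = 1050: net forward reaction.
L is a reactant, so it decreases.

decrease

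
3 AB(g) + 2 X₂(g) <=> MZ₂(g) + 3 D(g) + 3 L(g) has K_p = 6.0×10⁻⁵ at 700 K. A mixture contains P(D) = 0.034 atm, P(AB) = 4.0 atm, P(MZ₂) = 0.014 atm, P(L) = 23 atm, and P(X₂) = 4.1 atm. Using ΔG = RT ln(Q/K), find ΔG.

ΔG = -13.2 kJ/mol

Q_p = P(MZ₂)·P(D)³·P(L)³ / (P(AB)³·P(X₂)²) = (0.014)·(0.034)³·(23)³ / ((4.0)³·(4.1)²) = 6.22×10⁻⁶
ΔG = RT ln(Q_p/K_p) = (8.314 J mol⁻¹ K⁻¹)(700 K) × ln(6.22×10⁻⁶/6.0×10⁻⁵)
   = (5.820 kJ/mol)(-2.267) = -13.2 kJ/mol
ΔG < 0, so the forward reaction is spontaneous (proceeds forward).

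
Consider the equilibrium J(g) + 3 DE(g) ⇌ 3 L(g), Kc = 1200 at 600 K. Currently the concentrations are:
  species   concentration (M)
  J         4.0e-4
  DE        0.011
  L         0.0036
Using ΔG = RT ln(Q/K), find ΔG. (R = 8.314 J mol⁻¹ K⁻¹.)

ΔG = -13.1 kJ/mol

Qc = [L]³ / ([J]·[DE]³) = (0.0036)³ / ((4.0e-4)·(0.011)³) = 87.6
ΔG = RT ln(Qc/Kc) = (8.314 J mol⁻¹ K⁻¹)(600 K) × ln(87.6/1200)
   = (4.988 kJ/mol)(-2.617) = -13.1 kJ/mol
ΔG < 0, so the forward reaction is spontaneous (proceeds forward).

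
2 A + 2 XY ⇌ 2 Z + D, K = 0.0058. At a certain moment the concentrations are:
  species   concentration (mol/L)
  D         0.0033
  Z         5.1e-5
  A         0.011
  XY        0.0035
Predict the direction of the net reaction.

Q = [Z]²·[D] / ([A]²·[XY]²) = (5.1e-5)²·(0.0033) / ((0.011)²·(0.0035)²) = 0.0058
Q = 0.0058 = K, so the system is already at equilibrium.

neither direction; the system is at equilibrium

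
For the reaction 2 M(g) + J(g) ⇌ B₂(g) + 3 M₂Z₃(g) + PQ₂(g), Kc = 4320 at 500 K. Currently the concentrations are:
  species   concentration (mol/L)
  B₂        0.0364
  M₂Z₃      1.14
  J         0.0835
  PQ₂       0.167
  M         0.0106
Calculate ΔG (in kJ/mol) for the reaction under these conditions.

Qc = [B₂]·[M₂Z₃]³·[PQ₂] / ([M]²·[J]) = (0.0364)·(1.14)³·(0.167) / ((0.0106)²·(0.0835)) = 960
ΔG = RT ln(Qc/Kc) = (8.314 J mol⁻¹ K⁻¹)(500 K) × ln(960/4320)
   = (4.157 kJ/mol)(-1.504) = -6.25 kJ/mol
ΔG < 0, so the forward reaction is spontaneous (proceeds forward).

ΔG = -6.25 kJ/mol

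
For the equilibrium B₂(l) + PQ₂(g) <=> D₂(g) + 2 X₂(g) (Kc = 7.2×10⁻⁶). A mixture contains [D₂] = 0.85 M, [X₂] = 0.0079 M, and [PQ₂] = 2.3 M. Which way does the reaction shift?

(B₂ is a pure liquid — omitted from Qc.)
Qc = [D₂]·[X₂]² / [PQ₂] = (0.85)·(0.0079)² / (2.3) = 2.3×10⁻⁵
Qc = 2.3×10⁻⁵ > Kc = 7.2×10⁻⁶, so the reverse reaction proceeds.

toward reactants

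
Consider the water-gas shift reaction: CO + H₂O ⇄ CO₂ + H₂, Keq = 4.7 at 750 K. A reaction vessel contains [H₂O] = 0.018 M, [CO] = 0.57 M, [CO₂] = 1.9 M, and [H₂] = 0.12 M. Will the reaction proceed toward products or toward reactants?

to the left

Q = [CO₂]·[H₂] / ([CO]·[H₂O]) = (1.9)·(0.12) / ((0.57)·(0.018)) = 22
Q = 22 > Keq = 4.7, so the reverse reaction proceeds.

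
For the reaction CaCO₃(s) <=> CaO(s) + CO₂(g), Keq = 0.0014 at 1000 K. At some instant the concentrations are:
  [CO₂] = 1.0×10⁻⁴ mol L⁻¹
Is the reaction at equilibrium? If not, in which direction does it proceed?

(CaCO₃, CaO are pure solids — omitted from Q.)
Q = [CO₂] = 1.0×10⁻⁴
Q = 1.0×10⁻⁴ < Keq = 0.0014, so the forward reaction proceeds.

in the forward direction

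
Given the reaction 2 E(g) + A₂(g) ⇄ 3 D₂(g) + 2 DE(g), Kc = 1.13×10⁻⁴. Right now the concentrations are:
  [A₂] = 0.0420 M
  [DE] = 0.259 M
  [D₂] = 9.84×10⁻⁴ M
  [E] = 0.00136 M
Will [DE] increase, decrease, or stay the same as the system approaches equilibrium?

Qc = [D₂]³·[DE]² / ([E]²·[A₂]) = (9.84×10⁻⁴)³·(0.259)² / ((0.00136)²·(0.0420)) = 8.23×10⁻⁴
Qc = 8.23×10⁻⁴ > Kc = 1.13×10⁻⁴: net reverse reaction.
DE is a product, so it decreases.

decrease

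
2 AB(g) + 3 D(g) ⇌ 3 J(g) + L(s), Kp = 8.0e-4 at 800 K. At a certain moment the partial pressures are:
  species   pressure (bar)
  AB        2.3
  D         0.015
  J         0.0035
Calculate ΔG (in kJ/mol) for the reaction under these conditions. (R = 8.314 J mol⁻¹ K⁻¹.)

ΔG = 7.31 kJ/mol

(L is a pure solid — omitted from Qp.)
Qp = P(J)³ / (P(AB)²·P(D)³) = (0.0035)³ / ((2.3)²·(0.015)³) = 0.00240
ΔG = RT ln(Qp/Kp) = (8.314 J mol⁻¹ K⁻¹)(800 K) × ln(0.00240/8.0e-4)
   = (6.651 kJ/mol)(1.099) = 7.31 kJ/mol
ΔG > 0, so the forward reaction is non-spontaneous (proceeds in reverse).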